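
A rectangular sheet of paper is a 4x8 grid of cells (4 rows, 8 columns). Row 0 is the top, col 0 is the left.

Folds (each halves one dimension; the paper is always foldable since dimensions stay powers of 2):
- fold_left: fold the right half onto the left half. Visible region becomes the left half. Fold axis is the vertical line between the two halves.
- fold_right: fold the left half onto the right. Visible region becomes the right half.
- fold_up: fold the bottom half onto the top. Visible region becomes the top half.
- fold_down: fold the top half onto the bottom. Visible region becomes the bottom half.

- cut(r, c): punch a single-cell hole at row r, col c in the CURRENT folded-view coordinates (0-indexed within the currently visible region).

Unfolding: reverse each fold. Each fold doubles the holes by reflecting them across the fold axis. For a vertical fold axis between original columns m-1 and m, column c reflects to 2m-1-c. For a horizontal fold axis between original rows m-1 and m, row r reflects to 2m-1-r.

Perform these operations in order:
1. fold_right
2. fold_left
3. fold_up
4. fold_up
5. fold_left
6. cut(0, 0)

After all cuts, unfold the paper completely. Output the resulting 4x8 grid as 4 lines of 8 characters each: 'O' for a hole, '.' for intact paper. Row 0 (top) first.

Op 1 fold_right: fold axis v@4; visible region now rows[0,4) x cols[4,8) = 4x4
Op 2 fold_left: fold axis v@6; visible region now rows[0,4) x cols[4,6) = 4x2
Op 3 fold_up: fold axis h@2; visible region now rows[0,2) x cols[4,6) = 2x2
Op 4 fold_up: fold axis h@1; visible region now rows[0,1) x cols[4,6) = 1x2
Op 5 fold_left: fold axis v@5; visible region now rows[0,1) x cols[4,5) = 1x1
Op 6 cut(0, 0): punch at orig (0,4); cuts so far [(0, 4)]; region rows[0,1) x cols[4,5) = 1x1
Unfold 1 (reflect across v@5): 2 holes -> [(0, 4), (0, 5)]
Unfold 2 (reflect across h@1): 4 holes -> [(0, 4), (0, 5), (1, 4), (1, 5)]
Unfold 3 (reflect across h@2): 8 holes -> [(0, 4), (0, 5), (1, 4), (1, 5), (2, 4), (2, 5), (3, 4), (3, 5)]
Unfold 4 (reflect across v@6): 16 holes -> [(0, 4), (0, 5), (0, 6), (0, 7), (1, 4), (1, 5), (1, 6), (1, 7), (2, 4), (2, 5), (2, 6), (2, 7), (3, 4), (3, 5), (3, 6), (3, 7)]
Unfold 5 (reflect across v@4): 32 holes -> [(0, 0), (0, 1), (0, 2), (0, 3), (0, 4), (0, 5), (0, 6), (0, 7), (1, 0), (1, 1), (1, 2), (1, 3), (1, 4), (1, 5), (1, 6), (1, 7), (2, 0), (2, 1), (2, 2), (2, 3), (2, 4), (2, 5), (2, 6), (2, 7), (3, 0), (3, 1), (3, 2), (3, 3), (3, 4), (3, 5), (3, 6), (3, 7)]

Answer: OOOOOOOO
OOOOOOOO
OOOOOOOO
OOOOOOOO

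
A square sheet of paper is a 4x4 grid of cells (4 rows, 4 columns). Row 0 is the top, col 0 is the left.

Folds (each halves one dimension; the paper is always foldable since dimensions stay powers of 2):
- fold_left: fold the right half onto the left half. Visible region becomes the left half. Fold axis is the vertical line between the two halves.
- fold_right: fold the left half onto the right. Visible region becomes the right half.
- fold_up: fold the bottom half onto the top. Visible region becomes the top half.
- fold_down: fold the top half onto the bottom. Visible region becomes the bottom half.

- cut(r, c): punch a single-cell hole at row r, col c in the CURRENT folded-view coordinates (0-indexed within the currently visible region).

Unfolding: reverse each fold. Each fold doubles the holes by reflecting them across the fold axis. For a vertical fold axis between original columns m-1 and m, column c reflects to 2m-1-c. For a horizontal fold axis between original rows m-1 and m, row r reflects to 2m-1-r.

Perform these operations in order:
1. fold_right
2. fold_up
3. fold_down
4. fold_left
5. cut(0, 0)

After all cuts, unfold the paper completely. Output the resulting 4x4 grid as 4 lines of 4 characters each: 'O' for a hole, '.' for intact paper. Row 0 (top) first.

Op 1 fold_right: fold axis v@2; visible region now rows[0,4) x cols[2,4) = 4x2
Op 2 fold_up: fold axis h@2; visible region now rows[0,2) x cols[2,4) = 2x2
Op 3 fold_down: fold axis h@1; visible region now rows[1,2) x cols[2,4) = 1x2
Op 4 fold_left: fold axis v@3; visible region now rows[1,2) x cols[2,3) = 1x1
Op 5 cut(0, 0): punch at orig (1,2); cuts so far [(1, 2)]; region rows[1,2) x cols[2,3) = 1x1
Unfold 1 (reflect across v@3): 2 holes -> [(1, 2), (1, 3)]
Unfold 2 (reflect across h@1): 4 holes -> [(0, 2), (0, 3), (1, 2), (1, 3)]
Unfold 3 (reflect across h@2): 8 holes -> [(0, 2), (0, 3), (1, 2), (1, 3), (2, 2), (2, 3), (3, 2), (3, 3)]
Unfold 4 (reflect across v@2): 16 holes -> [(0, 0), (0, 1), (0, 2), (0, 3), (1, 0), (1, 1), (1, 2), (1, 3), (2, 0), (2, 1), (2, 2), (2, 3), (3, 0), (3, 1), (3, 2), (3, 3)]

Answer: OOOO
OOOO
OOOO
OOOO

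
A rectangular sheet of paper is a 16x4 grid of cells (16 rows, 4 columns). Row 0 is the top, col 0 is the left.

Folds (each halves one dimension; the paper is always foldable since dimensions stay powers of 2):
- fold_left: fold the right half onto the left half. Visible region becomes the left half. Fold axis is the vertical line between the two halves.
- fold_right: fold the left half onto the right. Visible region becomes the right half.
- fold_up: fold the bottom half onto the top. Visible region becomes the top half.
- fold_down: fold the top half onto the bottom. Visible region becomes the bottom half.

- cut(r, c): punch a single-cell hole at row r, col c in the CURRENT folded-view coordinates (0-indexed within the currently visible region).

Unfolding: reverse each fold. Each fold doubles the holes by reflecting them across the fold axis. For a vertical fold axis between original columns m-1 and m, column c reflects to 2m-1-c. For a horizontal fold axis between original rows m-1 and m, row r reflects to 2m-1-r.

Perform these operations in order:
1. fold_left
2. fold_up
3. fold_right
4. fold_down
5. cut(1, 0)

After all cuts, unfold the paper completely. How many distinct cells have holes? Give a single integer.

Op 1 fold_left: fold axis v@2; visible region now rows[0,16) x cols[0,2) = 16x2
Op 2 fold_up: fold axis h@8; visible region now rows[0,8) x cols[0,2) = 8x2
Op 3 fold_right: fold axis v@1; visible region now rows[0,8) x cols[1,2) = 8x1
Op 4 fold_down: fold axis h@4; visible region now rows[4,8) x cols[1,2) = 4x1
Op 5 cut(1, 0): punch at orig (5,1); cuts so far [(5, 1)]; region rows[4,8) x cols[1,2) = 4x1
Unfold 1 (reflect across h@4): 2 holes -> [(2, 1), (5, 1)]
Unfold 2 (reflect across v@1): 4 holes -> [(2, 0), (2, 1), (5, 0), (5, 1)]
Unfold 3 (reflect across h@8): 8 holes -> [(2, 0), (2, 1), (5, 0), (5, 1), (10, 0), (10, 1), (13, 0), (13, 1)]
Unfold 4 (reflect across v@2): 16 holes -> [(2, 0), (2, 1), (2, 2), (2, 3), (5, 0), (5, 1), (5, 2), (5, 3), (10, 0), (10, 1), (10, 2), (10, 3), (13, 0), (13, 1), (13, 2), (13, 3)]

Answer: 16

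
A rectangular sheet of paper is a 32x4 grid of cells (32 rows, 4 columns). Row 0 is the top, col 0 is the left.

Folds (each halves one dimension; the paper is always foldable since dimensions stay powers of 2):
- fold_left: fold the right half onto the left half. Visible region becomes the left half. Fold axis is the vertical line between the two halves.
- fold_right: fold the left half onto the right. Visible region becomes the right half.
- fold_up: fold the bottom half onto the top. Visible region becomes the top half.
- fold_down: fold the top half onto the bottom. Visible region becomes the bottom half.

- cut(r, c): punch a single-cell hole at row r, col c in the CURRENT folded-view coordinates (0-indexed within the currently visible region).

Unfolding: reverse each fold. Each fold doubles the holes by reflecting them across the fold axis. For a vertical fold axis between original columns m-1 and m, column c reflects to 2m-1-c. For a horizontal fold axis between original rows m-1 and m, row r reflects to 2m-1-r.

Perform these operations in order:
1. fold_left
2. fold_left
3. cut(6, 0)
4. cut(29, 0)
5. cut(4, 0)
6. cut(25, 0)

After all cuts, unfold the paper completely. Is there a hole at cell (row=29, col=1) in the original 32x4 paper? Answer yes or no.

Op 1 fold_left: fold axis v@2; visible region now rows[0,32) x cols[0,2) = 32x2
Op 2 fold_left: fold axis v@1; visible region now rows[0,32) x cols[0,1) = 32x1
Op 3 cut(6, 0): punch at orig (6,0); cuts so far [(6, 0)]; region rows[0,32) x cols[0,1) = 32x1
Op 4 cut(29, 0): punch at orig (29,0); cuts so far [(6, 0), (29, 0)]; region rows[0,32) x cols[0,1) = 32x1
Op 5 cut(4, 0): punch at orig (4,0); cuts so far [(4, 0), (6, 0), (29, 0)]; region rows[0,32) x cols[0,1) = 32x1
Op 6 cut(25, 0): punch at orig (25,0); cuts so far [(4, 0), (6, 0), (25, 0), (29, 0)]; region rows[0,32) x cols[0,1) = 32x1
Unfold 1 (reflect across v@1): 8 holes -> [(4, 0), (4, 1), (6, 0), (6, 1), (25, 0), (25, 1), (29, 0), (29, 1)]
Unfold 2 (reflect across v@2): 16 holes -> [(4, 0), (4, 1), (4, 2), (4, 3), (6, 0), (6, 1), (6, 2), (6, 3), (25, 0), (25, 1), (25, 2), (25, 3), (29, 0), (29, 1), (29, 2), (29, 3)]
Holes: [(4, 0), (4, 1), (4, 2), (4, 3), (6, 0), (6, 1), (6, 2), (6, 3), (25, 0), (25, 1), (25, 2), (25, 3), (29, 0), (29, 1), (29, 2), (29, 3)]

Answer: yes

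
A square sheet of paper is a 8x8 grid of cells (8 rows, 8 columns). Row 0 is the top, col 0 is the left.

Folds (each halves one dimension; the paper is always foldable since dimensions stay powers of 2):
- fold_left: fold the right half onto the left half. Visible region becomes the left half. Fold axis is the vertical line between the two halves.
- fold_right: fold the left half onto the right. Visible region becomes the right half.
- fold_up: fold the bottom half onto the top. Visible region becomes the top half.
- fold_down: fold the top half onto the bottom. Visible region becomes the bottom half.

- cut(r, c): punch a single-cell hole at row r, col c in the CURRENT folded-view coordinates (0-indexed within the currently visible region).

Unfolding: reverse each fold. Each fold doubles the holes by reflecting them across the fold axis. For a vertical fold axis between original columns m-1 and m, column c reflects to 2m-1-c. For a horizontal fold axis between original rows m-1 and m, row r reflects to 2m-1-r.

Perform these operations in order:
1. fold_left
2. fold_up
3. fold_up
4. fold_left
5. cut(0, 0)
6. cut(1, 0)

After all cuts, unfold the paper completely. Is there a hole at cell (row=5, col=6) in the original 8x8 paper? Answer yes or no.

Answer: no

Derivation:
Op 1 fold_left: fold axis v@4; visible region now rows[0,8) x cols[0,4) = 8x4
Op 2 fold_up: fold axis h@4; visible region now rows[0,4) x cols[0,4) = 4x4
Op 3 fold_up: fold axis h@2; visible region now rows[0,2) x cols[0,4) = 2x4
Op 4 fold_left: fold axis v@2; visible region now rows[0,2) x cols[0,2) = 2x2
Op 5 cut(0, 0): punch at orig (0,0); cuts so far [(0, 0)]; region rows[0,2) x cols[0,2) = 2x2
Op 6 cut(1, 0): punch at orig (1,0); cuts so far [(0, 0), (1, 0)]; region rows[0,2) x cols[0,2) = 2x2
Unfold 1 (reflect across v@2): 4 holes -> [(0, 0), (0, 3), (1, 0), (1, 3)]
Unfold 2 (reflect across h@2): 8 holes -> [(0, 0), (0, 3), (1, 0), (1, 3), (2, 0), (2, 3), (3, 0), (3, 3)]
Unfold 3 (reflect across h@4): 16 holes -> [(0, 0), (0, 3), (1, 0), (1, 3), (2, 0), (2, 3), (3, 0), (3, 3), (4, 0), (4, 3), (5, 0), (5, 3), (6, 0), (6, 3), (7, 0), (7, 3)]
Unfold 4 (reflect across v@4): 32 holes -> [(0, 0), (0, 3), (0, 4), (0, 7), (1, 0), (1, 3), (1, 4), (1, 7), (2, 0), (2, 3), (2, 4), (2, 7), (3, 0), (3, 3), (3, 4), (3, 7), (4, 0), (4, 3), (4, 4), (4, 7), (5, 0), (5, 3), (5, 4), (5, 7), (6, 0), (6, 3), (6, 4), (6, 7), (7, 0), (7, 3), (7, 4), (7, 7)]
Holes: [(0, 0), (0, 3), (0, 4), (0, 7), (1, 0), (1, 3), (1, 4), (1, 7), (2, 0), (2, 3), (2, 4), (2, 7), (3, 0), (3, 3), (3, 4), (3, 7), (4, 0), (4, 3), (4, 4), (4, 7), (5, 0), (5, 3), (5, 4), (5, 7), (6, 0), (6, 3), (6, 4), (6, 7), (7, 0), (7, 3), (7, 4), (7, 7)]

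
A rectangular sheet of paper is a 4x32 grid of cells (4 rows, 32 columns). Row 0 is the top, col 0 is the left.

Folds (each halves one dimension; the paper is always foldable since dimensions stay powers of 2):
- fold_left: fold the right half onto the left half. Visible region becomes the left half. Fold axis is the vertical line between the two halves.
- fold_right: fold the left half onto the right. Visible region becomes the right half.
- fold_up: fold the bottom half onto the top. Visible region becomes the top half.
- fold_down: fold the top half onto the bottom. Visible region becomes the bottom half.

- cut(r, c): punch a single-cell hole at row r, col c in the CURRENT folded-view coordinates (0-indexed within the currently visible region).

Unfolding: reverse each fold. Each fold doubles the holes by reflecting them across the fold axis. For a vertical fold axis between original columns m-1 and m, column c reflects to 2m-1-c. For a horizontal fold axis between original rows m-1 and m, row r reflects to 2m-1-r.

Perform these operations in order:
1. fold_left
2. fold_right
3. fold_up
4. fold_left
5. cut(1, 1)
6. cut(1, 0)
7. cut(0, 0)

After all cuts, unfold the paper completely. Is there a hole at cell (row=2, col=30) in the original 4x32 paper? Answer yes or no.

Answer: yes

Derivation:
Op 1 fold_left: fold axis v@16; visible region now rows[0,4) x cols[0,16) = 4x16
Op 2 fold_right: fold axis v@8; visible region now rows[0,4) x cols[8,16) = 4x8
Op 3 fold_up: fold axis h@2; visible region now rows[0,2) x cols[8,16) = 2x8
Op 4 fold_left: fold axis v@12; visible region now rows[0,2) x cols[8,12) = 2x4
Op 5 cut(1, 1): punch at orig (1,9); cuts so far [(1, 9)]; region rows[0,2) x cols[8,12) = 2x4
Op 6 cut(1, 0): punch at orig (1,8); cuts so far [(1, 8), (1, 9)]; region rows[0,2) x cols[8,12) = 2x4
Op 7 cut(0, 0): punch at orig (0,8); cuts so far [(0, 8), (1, 8), (1, 9)]; region rows[0,2) x cols[8,12) = 2x4
Unfold 1 (reflect across v@12): 6 holes -> [(0, 8), (0, 15), (1, 8), (1, 9), (1, 14), (1, 15)]
Unfold 2 (reflect across h@2): 12 holes -> [(0, 8), (0, 15), (1, 8), (1, 9), (1, 14), (1, 15), (2, 8), (2, 9), (2, 14), (2, 15), (3, 8), (3, 15)]
Unfold 3 (reflect across v@8): 24 holes -> [(0, 0), (0, 7), (0, 8), (0, 15), (1, 0), (1, 1), (1, 6), (1, 7), (1, 8), (1, 9), (1, 14), (1, 15), (2, 0), (2, 1), (2, 6), (2, 7), (2, 8), (2, 9), (2, 14), (2, 15), (3, 0), (3, 7), (3, 8), (3, 15)]
Unfold 4 (reflect across v@16): 48 holes -> [(0, 0), (0, 7), (0, 8), (0, 15), (0, 16), (0, 23), (0, 24), (0, 31), (1, 0), (1, 1), (1, 6), (1, 7), (1, 8), (1, 9), (1, 14), (1, 15), (1, 16), (1, 17), (1, 22), (1, 23), (1, 24), (1, 25), (1, 30), (1, 31), (2, 0), (2, 1), (2, 6), (2, 7), (2, 8), (2, 9), (2, 14), (2, 15), (2, 16), (2, 17), (2, 22), (2, 23), (2, 24), (2, 25), (2, 30), (2, 31), (3, 0), (3, 7), (3, 8), (3, 15), (3, 16), (3, 23), (3, 24), (3, 31)]
Holes: [(0, 0), (0, 7), (0, 8), (0, 15), (0, 16), (0, 23), (0, 24), (0, 31), (1, 0), (1, 1), (1, 6), (1, 7), (1, 8), (1, 9), (1, 14), (1, 15), (1, 16), (1, 17), (1, 22), (1, 23), (1, 24), (1, 25), (1, 30), (1, 31), (2, 0), (2, 1), (2, 6), (2, 7), (2, 8), (2, 9), (2, 14), (2, 15), (2, 16), (2, 17), (2, 22), (2, 23), (2, 24), (2, 25), (2, 30), (2, 31), (3, 0), (3, 7), (3, 8), (3, 15), (3, 16), (3, 23), (3, 24), (3, 31)]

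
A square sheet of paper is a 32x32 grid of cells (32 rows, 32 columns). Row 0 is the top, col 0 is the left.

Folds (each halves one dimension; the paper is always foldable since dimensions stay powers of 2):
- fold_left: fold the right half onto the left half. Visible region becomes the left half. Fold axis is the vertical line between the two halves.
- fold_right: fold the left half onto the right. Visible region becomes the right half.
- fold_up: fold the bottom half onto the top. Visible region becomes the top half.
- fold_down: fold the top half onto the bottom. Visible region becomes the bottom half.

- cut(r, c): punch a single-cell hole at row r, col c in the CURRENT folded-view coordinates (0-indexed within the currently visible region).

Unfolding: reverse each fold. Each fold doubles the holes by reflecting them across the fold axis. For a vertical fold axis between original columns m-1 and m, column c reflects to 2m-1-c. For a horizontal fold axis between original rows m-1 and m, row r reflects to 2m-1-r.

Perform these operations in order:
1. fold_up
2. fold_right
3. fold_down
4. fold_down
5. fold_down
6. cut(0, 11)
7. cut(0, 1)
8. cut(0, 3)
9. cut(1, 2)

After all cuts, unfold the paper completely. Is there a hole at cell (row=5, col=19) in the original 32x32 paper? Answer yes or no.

Answer: yes

Derivation:
Op 1 fold_up: fold axis h@16; visible region now rows[0,16) x cols[0,32) = 16x32
Op 2 fold_right: fold axis v@16; visible region now rows[0,16) x cols[16,32) = 16x16
Op 3 fold_down: fold axis h@8; visible region now rows[8,16) x cols[16,32) = 8x16
Op 4 fold_down: fold axis h@12; visible region now rows[12,16) x cols[16,32) = 4x16
Op 5 fold_down: fold axis h@14; visible region now rows[14,16) x cols[16,32) = 2x16
Op 6 cut(0, 11): punch at orig (14,27); cuts so far [(14, 27)]; region rows[14,16) x cols[16,32) = 2x16
Op 7 cut(0, 1): punch at orig (14,17); cuts so far [(14, 17), (14, 27)]; region rows[14,16) x cols[16,32) = 2x16
Op 8 cut(0, 3): punch at orig (14,19); cuts so far [(14, 17), (14, 19), (14, 27)]; region rows[14,16) x cols[16,32) = 2x16
Op 9 cut(1, 2): punch at orig (15,18); cuts so far [(14, 17), (14, 19), (14, 27), (15, 18)]; region rows[14,16) x cols[16,32) = 2x16
Unfold 1 (reflect across h@14): 8 holes -> [(12, 18), (13, 17), (13, 19), (13, 27), (14, 17), (14, 19), (14, 27), (15, 18)]
Unfold 2 (reflect across h@12): 16 holes -> [(8, 18), (9, 17), (9, 19), (9, 27), (10, 17), (10, 19), (10, 27), (11, 18), (12, 18), (13, 17), (13, 19), (13, 27), (14, 17), (14, 19), (14, 27), (15, 18)]
Unfold 3 (reflect across h@8): 32 holes -> [(0, 18), (1, 17), (1, 19), (1, 27), (2, 17), (2, 19), (2, 27), (3, 18), (4, 18), (5, 17), (5, 19), (5, 27), (6, 17), (6, 19), (6, 27), (7, 18), (8, 18), (9, 17), (9, 19), (9, 27), (10, 17), (10, 19), (10, 27), (11, 18), (12, 18), (13, 17), (13, 19), (13, 27), (14, 17), (14, 19), (14, 27), (15, 18)]
Unfold 4 (reflect across v@16): 64 holes -> [(0, 13), (0, 18), (1, 4), (1, 12), (1, 14), (1, 17), (1, 19), (1, 27), (2, 4), (2, 12), (2, 14), (2, 17), (2, 19), (2, 27), (3, 13), (3, 18), (4, 13), (4, 18), (5, 4), (5, 12), (5, 14), (5, 17), (5, 19), (5, 27), (6, 4), (6, 12), (6, 14), (6, 17), (6, 19), (6, 27), (7, 13), (7, 18), (8, 13), (8, 18), (9, 4), (9, 12), (9, 14), (9, 17), (9, 19), (9, 27), (10, 4), (10, 12), (10, 14), (10, 17), (10, 19), (10, 27), (11, 13), (11, 18), (12, 13), (12, 18), (13, 4), (13, 12), (13, 14), (13, 17), (13, 19), (13, 27), (14, 4), (14, 12), (14, 14), (14, 17), (14, 19), (14, 27), (15, 13), (15, 18)]
Unfold 5 (reflect across h@16): 128 holes -> [(0, 13), (0, 18), (1, 4), (1, 12), (1, 14), (1, 17), (1, 19), (1, 27), (2, 4), (2, 12), (2, 14), (2, 17), (2, 19), (2, 27), (3, 13), (3, 18), (4, 13), (4, 18), (5, 4), (5, 12), (5, 14), (5, 17), (5, 19), (5, 27), (6, 4), (6, 12), (6, 14), (6, 17), (6, 19), (6, 27), (7, 13), (7, 18), (8, 13), (8, 18), (9, 4), (9, 12), (9, 14), (9, 17), (9, 19), (9, 27), (10, 4), (10, 12), (10, 14), (10, 17), (10, 19), (10, 27), (11, 13), (11, 18), (12, 13), (12, 18), (13, 4), (13, 12), (13, 14), (13, 17), (13, 19), (13, 27), (14, 4), (14, 12), (14, 14), (14, 17), (14, 19), (14, 27), (15, 13), (15, 18), (16, 13), (16, 18), (17, 4), (17, 12), (17, 14), (17, 17), (17, 19), (17, 27), (18, 4), (18, 12), (18, 14), (18, 17), (18, 19), (18, 27), (19, 13), (19, 18), (20, 13), (20, 18), (21, 4), (21, 12), (21, 14), (21, 17), (21, 19), (21, 27), (22, 4), (22, 12), (22, 14), (22, 17), (22, 19), (22, 27), (23, 13), (23, 18), (24, 13), (24, 18), (25, 4), (25, 12), (25, 14), (25, 17), (25, 19), (25, 27), (26, 4), (26, 12), (26, 14), (26, 17), (26, 19), (26, 27), (27, 13), (27, 18), (28, 13), (28, 18), (29, 4), (29, 12), (29, 14), (29, 17), (29, 19), (29, 27), (30, 4), (30, 12), (30, 14), (30, 17), (30, 19), (30, 27), (31, 13), (31, 18)]
Holes: [(0, 13), (0, 18), (1, 4), (1, 12), (1, 14), (1, 17), (1, 19), (1, 27), (2, 4), (2, 12), (2, 14), (2, 17), (2, 19), (2, 27), (3, 13), (3, 18), (4, 13), (4, 18), (5, 4), (5, 12), (5, 14), (5, 17), (5, 19), (5, 27), (6, 4), (6, 12), (6, 14), (6, 17), (6, 19), (6, 27), (7, 13), (7, 18), (8, 13), (8, 18), (9, 4), (9, 12), (9, 14), (9, 17), (9, 19), (9, 27), (10, 4), (10, 12), (10, 14), (10, 17), (10, 19), (10, 27), (11, 13), (11, 18), (12, 13), (12, 18), (13, 4), (13, 12), (13, 14), (13, 17), (13, 19), (13, 27), (14, 4), (14, 12), (14, 14), (14, 17), (14, 19), (14, 27), (15, 13), (15, 18), (16, 13), (16, 18), (17, 4), (17, 12), (17, 14), (17, 17), (17, 19), (17, 27), (18, 4), (18, 12), (18, 14), (18, 17), (18, 19), (18, 27), (19, 13), (19, 18), (20, 13), (20, 18), (21, 4), (21, 12), (21, 14), (21, 17), (21, 19), (21, 27), (22, 4), (22, 12), (22, 14), (22, 17), (22, 19), (22, 27), (23, 13), (23, 18), (24, 13), (24, 18), (25, 4), (25, 12), (25, 14), (25, 17), (25, 19), (25, 27), (26, 4), (26, 12), (26, 14), (26, 17), (26, 19), (26, 27), (27, 13), (27, 18), (28, 13), (28, 18), (29, 4), (29, 12), (29, 14), (29, 17), (29, 19), (29, 27), (30, 4), (30, 12), (30, 14), (30, 17), (30, 19), (30, 27), (31, 13), (31, 18)]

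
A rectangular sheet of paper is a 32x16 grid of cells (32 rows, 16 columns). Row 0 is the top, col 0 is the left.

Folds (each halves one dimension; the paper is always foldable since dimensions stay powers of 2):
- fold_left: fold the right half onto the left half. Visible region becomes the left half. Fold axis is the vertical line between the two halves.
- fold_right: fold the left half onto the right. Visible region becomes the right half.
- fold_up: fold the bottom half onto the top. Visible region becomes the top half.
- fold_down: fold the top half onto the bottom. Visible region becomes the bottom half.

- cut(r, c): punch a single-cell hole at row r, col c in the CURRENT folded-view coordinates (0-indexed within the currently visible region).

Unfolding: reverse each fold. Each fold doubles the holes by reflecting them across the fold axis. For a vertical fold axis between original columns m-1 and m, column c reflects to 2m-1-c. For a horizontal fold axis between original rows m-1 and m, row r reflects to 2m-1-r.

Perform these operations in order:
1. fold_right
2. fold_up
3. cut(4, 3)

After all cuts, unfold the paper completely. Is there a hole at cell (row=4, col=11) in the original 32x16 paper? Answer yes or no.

Answer: yes

Derivation:
Op 1 fold_right: fold axis v@8; visible region now rows[0,32) x cols[8,16) = 32x8
Op 2 fold_up: fold axis h@16; visible region now rows[0,16) x cols[8,16) = 16x8
Op 3 cut(4, 3): punch at orig (4,11); cuts so far [(4, 11)]; region rows[0,16) x cols[8,16) = 16x8
Unfold 1 (reflect across h@16): 2 holes -> [(4, 11), (27, 11)]
Unfold 2 (reflect across v@8): 4 holes -> [(4, 4), (4, 11), (27, 4), (27, 11)]
Holes: [(4, 4), (4, 11), (27, 4), (27, 11)]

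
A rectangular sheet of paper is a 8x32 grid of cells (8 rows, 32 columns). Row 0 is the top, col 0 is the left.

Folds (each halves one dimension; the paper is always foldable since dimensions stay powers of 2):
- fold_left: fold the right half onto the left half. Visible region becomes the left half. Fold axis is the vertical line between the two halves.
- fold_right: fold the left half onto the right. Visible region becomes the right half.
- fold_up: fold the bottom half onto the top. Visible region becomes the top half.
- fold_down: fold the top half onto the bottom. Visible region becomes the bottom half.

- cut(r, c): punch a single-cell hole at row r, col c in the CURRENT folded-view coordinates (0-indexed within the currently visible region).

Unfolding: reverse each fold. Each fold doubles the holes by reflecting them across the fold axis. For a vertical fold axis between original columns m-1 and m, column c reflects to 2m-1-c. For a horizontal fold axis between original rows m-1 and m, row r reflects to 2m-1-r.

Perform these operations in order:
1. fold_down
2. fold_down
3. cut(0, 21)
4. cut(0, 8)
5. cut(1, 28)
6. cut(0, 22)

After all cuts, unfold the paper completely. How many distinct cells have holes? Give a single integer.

Op 1 fold_down: fold axis h@4; visible region now rows[4,8) x cols[0,32) = 4x32
Op 2 fold_down: fold axis h@6; visible region now rows[6,8) x cols[0,32) = 2x32
Op 3 cut(0, 21): punch at orig (6,21); cuts so far [(6, 21)]; region rows[6,8) x cols[0,32) = 2x32
Op 4 cut(0, 8): punch at orig (6,8); cuts so far [(6, 8), (6, 21)]; region rows[6,8) x cols[0,32) = 2x32
Op 5 cut(1, 28): punch at orig (7,28); cuts so far [(6, 8), (6, 21), (7, 28)]; region rows[6,8) x cols[0,32) = 2x32
Op 6 cut(0, 22): punch at orig (6,22); cuts so far [(6, 8), (6, 21), (6, 22), (7, 28)]; region rows[6,8) x cols[0,32) = 2x32
Unfold 1 (reflect across h@6): 8 holes -> [(4, 28), (5, 8), (5, 21), (5, 22), (6, 8), (6, 21), (6, 22), (7, 28)]
Unfold 2 (reflect across h@4): 16 holes -> [(0, 28), (1, 8), (1, 21), (1, 22), (2, 8), (2, 21), (2, 22), (3, 28), (4, 28), (5, 8), (5, 21), (5, 22), (6, 8), (6, 21), (6, 22), (7, 28)]

Answer: 16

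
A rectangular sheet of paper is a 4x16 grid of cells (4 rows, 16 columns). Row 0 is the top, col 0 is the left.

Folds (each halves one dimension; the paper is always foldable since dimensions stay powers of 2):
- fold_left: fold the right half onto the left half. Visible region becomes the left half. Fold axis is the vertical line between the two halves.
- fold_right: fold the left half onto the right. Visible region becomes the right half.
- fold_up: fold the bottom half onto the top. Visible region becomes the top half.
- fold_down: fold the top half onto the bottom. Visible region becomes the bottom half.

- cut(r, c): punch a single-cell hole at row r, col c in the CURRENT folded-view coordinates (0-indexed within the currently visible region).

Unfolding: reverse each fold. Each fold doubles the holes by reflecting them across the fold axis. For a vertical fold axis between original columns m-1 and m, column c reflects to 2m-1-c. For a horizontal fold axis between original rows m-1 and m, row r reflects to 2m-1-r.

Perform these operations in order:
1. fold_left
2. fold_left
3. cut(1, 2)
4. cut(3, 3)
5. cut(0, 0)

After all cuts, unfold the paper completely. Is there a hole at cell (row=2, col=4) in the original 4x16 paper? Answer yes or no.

Answer: no

Derivation:
Op 1 fold_left: fold axis v@8; visible region now rows[0,4) x cols[0,8) = 4x8
Op 2 fold_left: fold axis v@4; visible region now rows[0,4) x cols[0,4) = 4x4
Op 3 cut(1, 2): punch at orig (1,2); cuts so far [(1, 2)]; region rows[0,4) x cols[0,4) = 4x4
Op 4 cut(3, 3): punch at orig (3,3); cuts so far [(1, 2), (3, 3)]; region rows[0,4) x cols[0,4) = 4x4
Op 5 cut(0, 0): punch at orig (0,0); cuts so far [(0, 0), (1, 2), (3, 3)]; region rows[0,4) x cols[0,4) = 4x4
Unfold 1 (reflect across v@4): 6 holes -> [(0, 0), (0, 7), (1, 2), (1, 5), (3, 3), (3, 4)]
Unfold 2 (reflect across v@8): 12 holes -> [(0, 0), (0, 7), (0, 8), (0, 15), (1, 2), (1, 5), (1, 10), (1, 13), (3, 3), (3, 4), (3, 11), (3, 12)]
Holes: [(0, 0), (0, 7), (0, 8), (0, 15), (1, 2), (1, 5), (1, 10), (1, 13), (3, 3), (3, 4), (3, 11), (3, 12)]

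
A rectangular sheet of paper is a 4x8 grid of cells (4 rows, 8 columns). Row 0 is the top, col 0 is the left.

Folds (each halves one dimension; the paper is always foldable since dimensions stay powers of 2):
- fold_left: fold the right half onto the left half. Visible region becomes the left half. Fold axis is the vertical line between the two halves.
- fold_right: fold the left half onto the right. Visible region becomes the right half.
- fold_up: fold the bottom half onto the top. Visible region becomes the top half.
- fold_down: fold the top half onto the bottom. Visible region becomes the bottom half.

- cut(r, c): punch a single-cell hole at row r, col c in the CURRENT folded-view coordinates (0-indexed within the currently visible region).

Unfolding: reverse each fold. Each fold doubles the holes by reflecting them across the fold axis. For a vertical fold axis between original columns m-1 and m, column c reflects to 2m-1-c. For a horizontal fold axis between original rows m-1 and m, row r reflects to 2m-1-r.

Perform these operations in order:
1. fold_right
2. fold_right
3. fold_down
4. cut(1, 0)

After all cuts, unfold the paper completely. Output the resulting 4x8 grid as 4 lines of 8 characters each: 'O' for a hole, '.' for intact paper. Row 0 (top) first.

Op 1 fold_right: fold axis v@4; visible region now rows[0,4) x cols[4,8) = 4x4
Op 2 fold_right: fold axis v@6; visible region now rows[0,4) x cols[6,8) = 4x2
Op 3 fold_down: fold axis h@2; visible region now rows[2,4) x cols[6,8) = 2x2
Op 4 cut(1, 0): punch at orig (3,6); cuts so far [(3, 6)]; region rows[2,4) x cols[6,8) = 2x2
Unfold 1 (reflect across h@2): 2 holes -> [(0, 6), (3, 6)]
Unfold 2 (reflect across v@6): 4 holes -> [(0, 5), (0, 6), (3, 5), (3, 6)]
Unfold 3 (reflect across v@4): 8 holes -> [(0, 1), (0, 2), (0, 5), (0, 6), (3, 1), (3, 2), (3, 5), (3, 6)]

Answer: .OO..OO.
........
........
.OO..OO.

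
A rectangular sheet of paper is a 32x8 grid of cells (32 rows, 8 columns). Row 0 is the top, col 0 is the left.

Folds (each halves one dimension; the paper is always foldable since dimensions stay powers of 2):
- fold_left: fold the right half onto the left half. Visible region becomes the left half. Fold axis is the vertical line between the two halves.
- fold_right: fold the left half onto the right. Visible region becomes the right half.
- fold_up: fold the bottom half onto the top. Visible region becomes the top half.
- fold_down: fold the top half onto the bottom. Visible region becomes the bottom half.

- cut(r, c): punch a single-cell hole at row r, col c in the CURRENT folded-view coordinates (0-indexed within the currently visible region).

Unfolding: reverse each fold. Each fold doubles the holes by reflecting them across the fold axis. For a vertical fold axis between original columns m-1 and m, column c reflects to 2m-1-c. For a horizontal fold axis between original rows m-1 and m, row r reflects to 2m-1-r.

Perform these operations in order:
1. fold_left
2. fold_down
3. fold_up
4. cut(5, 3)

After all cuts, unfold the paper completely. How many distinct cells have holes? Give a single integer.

Answer: 8

Derivation:
Op 1 fold_left: fold axis v@4; visible region now rows[0,32) x cols[0,4) = 32x4
Op 2 fold_down: fold axis h@16; visible region now rows[16,32) x cols[0,4) = 16x4
Op 3 fold_up: fold axis h@24; visible region now rows[16,24) x cols[0,4) = 8x4
Op 4 cut(5, 3): punch at orig (21,3); cuts so far [(21, 3)]; region rows[16,24) x cols[0,4) = 8x4
Unfold 1 (reflect across h@24): 2 holes -> [(21, 3), (26, 3)]
Unfold 2 (reflect across h@16): 4 holes -> [(5, 3), (10, 3), (21, 3), (26, 3)]
Unfold 3 (reflect across v@4): 8 holes -> [(5, 3), (5, 4), (10, 3), (10, 4), (21, 3), (21, 4), (26, 3), (26, 4)]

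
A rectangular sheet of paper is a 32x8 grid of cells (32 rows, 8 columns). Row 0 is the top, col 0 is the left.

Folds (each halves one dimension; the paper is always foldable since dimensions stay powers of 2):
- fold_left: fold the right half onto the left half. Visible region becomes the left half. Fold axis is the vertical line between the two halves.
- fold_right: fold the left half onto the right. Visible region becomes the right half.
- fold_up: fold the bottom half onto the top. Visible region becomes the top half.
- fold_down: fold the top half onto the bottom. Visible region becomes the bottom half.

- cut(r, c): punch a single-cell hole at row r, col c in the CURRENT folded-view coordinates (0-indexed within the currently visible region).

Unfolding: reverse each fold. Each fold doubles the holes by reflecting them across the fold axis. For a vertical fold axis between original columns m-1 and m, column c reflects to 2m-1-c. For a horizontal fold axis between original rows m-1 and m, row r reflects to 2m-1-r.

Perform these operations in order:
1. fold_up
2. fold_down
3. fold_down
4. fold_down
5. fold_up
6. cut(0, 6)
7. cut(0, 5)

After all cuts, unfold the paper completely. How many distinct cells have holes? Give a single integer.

Op 1 fold_up: fold axis h@16; visible region now rows[0,16) x cols[0,8) = 16x8
Op 2 fold_down: fold axis h@8; visible region now rows[8,16) x cols[0,8) = 8x8
Op 3 fold_down: fold axis h@12; visible region now rows[12,16) x cols[0,8) = 4x8
Op 4 fold_down: fold axis h@14; visible region now rows[14,16) x cols[0,8) = 2x8
Op 5 fold_up: fold axis h@15; visible region now rows[14,15) x cols[0,8) = 1x8
Op 6 cut(0, 6): punch at orig (14,6); cuts so far [(14, 6)]; region rows[14,15) x cols[0,8) = 1x8
Op 7 cut(0, 5): punch at orig (14,5); cuts so far [(14, 5), (14, 6)]; region rows[14,15) x cols[0,8) = 1x8
Unfold 1 (reflect across h@15): 4 holes -> [(14, 5), (14, 6), (15, 5), (15, 6)]
Unfold 2 (reflect across h@14): 8 holes -> [(12, 5), (12, 6), (13, 5), (13, 6), (14, 5), (14, 6), (15, 5), (15, 6)]
Unfold 3 (reflect across h@12): 16 holes -> [(8, 5), (8, 6), (9, 5), (9, 6), (10, 5), (10, 6), (11, 5), (11, 6), (12, 5), (12, 6), (13, 5), (13, 6), (14, 5), (14, 6), (15, 5), (15, 6)]
Unfold 4 (reflect across h@8): 32 holes -> [(0, 5), (0, 6), (1, 5), (1, 6), (2, 5), (2, 6), (3, 5), (3, 6), (4, 5), (4, 6), (5, 5), (5, 6), (6, 5), (6, 6), (7, 5), (7, 6), (8, 5), (8, 6), (9, 5), (9, 6), (10, 5), (10, 6), (11, 5), (11, 6), (12, 5), (12, 6), (13, 5), (13, 6), (14, 5), (14, 6), (15, 5), (15, 6)]
Unfold 5 (reflect across h@16): 64 holes -> [(0, 5), (0, 6), (1, 5), (1, 6), (2, 5), (2, 6), (3, 5), (3, 6), (4, 5), (4, 6), (5, 5), (5, 6), (6, 5), (6, 6), (7, 5), (7, 6), (8, 5), (8, 6), (9, 5), (9, 6), (10, 5), (10, 6), (11, 5), (11, 6), (12, 5), (12, 6), (13, 5), (13, 6), (14, 5), (14, 6), (15, 5), (15, 6), (16, 5), (16, 6), (17, 5), (17, 6), (18, 5), (18, 6), (19, 5), (19, 6), (20, 5), (20, 6), (21, 5), (21, 6), (22, 5), (22, 6), (23, 5), (23, 6), (24, 5), (24, 6), (25, 5), (25, 6), (26, 5), (26, 6), (27, 5), (27, 6), (28, 5), (28, 6), (29, 5), (29, 6), (30, 5), (30, 6), (31, 5), (31, 6)]

Answer: 64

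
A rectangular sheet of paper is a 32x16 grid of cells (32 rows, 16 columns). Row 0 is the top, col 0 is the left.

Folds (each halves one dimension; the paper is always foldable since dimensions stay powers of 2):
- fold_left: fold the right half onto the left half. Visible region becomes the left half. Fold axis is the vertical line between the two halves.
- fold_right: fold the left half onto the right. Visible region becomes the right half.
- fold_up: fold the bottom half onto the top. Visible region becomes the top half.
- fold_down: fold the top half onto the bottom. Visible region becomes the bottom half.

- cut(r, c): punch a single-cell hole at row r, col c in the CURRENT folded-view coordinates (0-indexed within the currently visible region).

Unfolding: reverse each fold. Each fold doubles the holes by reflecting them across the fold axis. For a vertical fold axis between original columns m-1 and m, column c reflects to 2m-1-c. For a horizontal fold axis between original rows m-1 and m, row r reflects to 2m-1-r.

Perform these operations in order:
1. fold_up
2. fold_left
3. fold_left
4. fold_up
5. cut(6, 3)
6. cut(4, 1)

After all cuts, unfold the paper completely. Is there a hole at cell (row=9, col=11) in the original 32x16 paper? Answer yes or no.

Op 1 fold_up: fold axis h@16; visible region now rows[0,16) x cols[0,16) = 16x16
Op 2 fold_left: fold axis v@8; visible region now rows[0,16) x cols[0,8) = 16x8
Op 3 fold_left: fold axis v@4; visible region now rows[0,16) x cols[0,4) = 16x4
Op 4 fold_up: fold axis h@8; visible region now rows[0,8) x cols[0,4) = 8x4
Op 5 cut(6, 3): punch at orig (6,3); cuts so far [(6, 3)]; region rows[0,8) x cols[0,4) = 8x4
Op 6 cut(4, 1): punch at orig (4,1); cuts so far [(4, 1), (6, 3)]; region rows[0,8) x cols[0,4) = 8x4
Unfold 1 (reflect across h@8): 4 holes -> [(4, 1), (6, 3), (9, 3), (11, 1)]
Unfold 2 (reflect across v@4): 8 holes -> [(4, 1), (4, 6), (6, 3), (6, 4), (9, 3), (9, 4), (11, 1), (11, 6)]
Unfold 3 (reflect across v@8): 16 holes -> [(4, 1), (4, 6), (4, 9), (4, 14), (6, 3), (6, 4), (6, 11), (6, 12), (9, 3), (9, 4), (9, 11), (9, 12), (11, 1), (11, 6), (11, 9), (11, 14)]
Unfold 4 (reflect across h@16): 32 holes -> [(4, 1), (4, 6), (4, 9), (4, 14), (6, 3), (6, 4), (6, 11), (6, 12), (9, 3), (9, 4), (9, 11), (9, 12), (11, 1), (11, 6), (11, 9), (11, 14), (20, 1), (20, 6), (20, 9), (20, 14), (22, 3), (22, 4), (22, 11), (22, 12), (25, 3), (25, 4), (25, 11), (25, 12), (27, 1), (27, 6), (27, 9), (27, 14)]
Holes: [(4, 1), (4, 6), (4, 9), (4, 14), (6, 3), (6, 4), (6, 11), (6, 12), (9, 3), (9, 4), (9, 11), (9, 12), (11, 1), (11, 6), (11, 9), (11, 14), (20, 1), (20, 6), (20, 9), (20, 14), (22, 3), (22, 4), (22, 11), (22, 12), (25, 3), (25, 4), (25, 11), (25, 12), (27, 1), (27, 6), (27, 9), (27, 14)]

Answer: yes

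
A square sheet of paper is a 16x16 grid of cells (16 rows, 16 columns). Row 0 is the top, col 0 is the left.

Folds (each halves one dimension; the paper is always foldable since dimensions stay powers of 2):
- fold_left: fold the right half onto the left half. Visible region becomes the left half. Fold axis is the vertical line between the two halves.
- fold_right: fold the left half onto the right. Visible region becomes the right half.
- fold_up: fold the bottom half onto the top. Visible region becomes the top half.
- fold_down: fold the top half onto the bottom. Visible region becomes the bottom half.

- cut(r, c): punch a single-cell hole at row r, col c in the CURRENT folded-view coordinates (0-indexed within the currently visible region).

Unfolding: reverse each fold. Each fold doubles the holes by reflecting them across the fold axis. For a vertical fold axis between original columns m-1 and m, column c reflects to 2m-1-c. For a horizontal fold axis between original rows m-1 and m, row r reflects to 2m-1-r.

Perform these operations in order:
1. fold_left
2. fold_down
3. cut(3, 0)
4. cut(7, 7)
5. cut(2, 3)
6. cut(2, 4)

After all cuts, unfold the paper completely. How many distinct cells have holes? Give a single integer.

Op 1 fold_left: fold axis v@8; visible region now rows[0,16) x cols[0,8) = 16x8
Op 2 fold_down: fold axis h@8; visible region now rows[8,16) x cols[0,8) = 8x8
Op 3 cut(3, 0): punch at orig (11,0); cuts so far [(11, 0)]; region rows[8,16) x cols[0,8) = 8x8
Op 4 cut(7, 7): punch at orig (15,7); cuts so far [(11, 0), (15, 7)]; region rows[8,16) x cols[0,8) = 8x8
Op 5 cut(2, 3): punch at orig (10,3); cuts so far [(10, 3), (11, 0), (15, 7)]; region rows[8,16) x cols[0,8) = 8x8
Op 6 cut(2, 4): punch at orig (10,4); cuts so far [(10, 3), (10, 4), (11, 0), (15, 7)]; region rows[8,16) x cols[0,8) = 8x8
Unfold 1 (reflect across h@8): 8 holes -> [(0, 7), (4, 0), (5, 3), (5, 4), (10, 3), (10, 4), (11, 0), (15, 7)]
Unfold 2 (reflect across v@8): 16 holes -> [(0, 7), (0, 8), (4, 0), (4, 15), (5, 3), (5, 4), (5, 11), (5, 12), (10, 3), (10, 4), (10, 11), (10, 12), (11, 0), (11, 15), (15, 7), (15, 8)]

Answer: 16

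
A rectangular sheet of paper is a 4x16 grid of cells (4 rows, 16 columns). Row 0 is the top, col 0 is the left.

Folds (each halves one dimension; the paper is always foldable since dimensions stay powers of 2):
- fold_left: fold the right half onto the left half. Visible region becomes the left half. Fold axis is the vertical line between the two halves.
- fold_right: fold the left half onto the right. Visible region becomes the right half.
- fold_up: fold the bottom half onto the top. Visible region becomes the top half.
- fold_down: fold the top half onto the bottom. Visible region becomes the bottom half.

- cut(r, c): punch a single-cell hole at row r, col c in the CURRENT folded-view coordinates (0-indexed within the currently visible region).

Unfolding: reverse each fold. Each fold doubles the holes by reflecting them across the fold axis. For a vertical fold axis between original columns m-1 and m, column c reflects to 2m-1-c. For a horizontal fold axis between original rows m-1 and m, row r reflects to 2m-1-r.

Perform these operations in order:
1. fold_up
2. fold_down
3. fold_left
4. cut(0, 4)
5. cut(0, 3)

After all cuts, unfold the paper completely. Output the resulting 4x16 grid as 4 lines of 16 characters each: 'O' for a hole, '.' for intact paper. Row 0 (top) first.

Answer: ...OO......OO...
...OO......OO...
...OO......OO...
...OO......OO...

Derivation:
Op 1 fold_up: fold axis h@2; visible region now rows[0,2) x cols[0,16) = 2x16
Op 2 fold_down: fold axis h@1; visible region now rows[1,2) x cols[0,16) = 1x16
Op 3 fold_left: fold axis v@8; visible region now rows[1,2) x cols[0,8) = 1x8
Op 4 cut(0, 4): punch at orig (1,4); cuts so far [(1, 4)]; region rows[1,2) x cols[0,8) = 1x8
Op 5 cut(0, 3): punch at orig (1,3); cuts so far [(1, 3), (1, 4)]; region rows[1,2) x cols[0,8) = 1x8
Unfold 1 (reflect across v@8): 4 holes -> [(1, 3), (1, 4), (1, 11), (1, 12)]
Unfold 2 (reflect across h@1): 8 holes -> [(0, 3), (0, 4), (0, 11), (0, 12), (1, 3), (1, 4), (1, 11), (1, 12)]
Unfold 3 (reflect across h@2): 16 holes -> [(0, 3), (0, 4), (0, 11), (0, 12), (1, 3), (1, 4), (1, 11), (1, 12), (2, 3), (2, 4), (2, 11), (2, 12), (3, 3), (3, 4), (3, 11), (3, 12)]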